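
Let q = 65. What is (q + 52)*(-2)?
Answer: -234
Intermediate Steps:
(q + 52)*(-2) = (65 + 52)*(-2) = 117*(-2) = -234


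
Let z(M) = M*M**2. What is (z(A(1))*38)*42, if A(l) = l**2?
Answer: 1596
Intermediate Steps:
z(M) = M**3
(z(A(1))*38)*42 = ((1**2)**3*38)*42 = (1**3*38)*42 = (1*38)*42 = 38*42 = 1596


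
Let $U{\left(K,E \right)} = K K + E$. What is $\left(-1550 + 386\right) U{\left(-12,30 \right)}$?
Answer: $-202536$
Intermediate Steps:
$U{\left(K,E \right)} = E + K^{2}$ ($U{\left(K,E \right)} = K^{2} + E = E + K^{2}$)
$\left(-1550 + 386\right) U{\left(-12,30 \right)} = \left(-1550 + 386\right) \left(30 + \left(-12\right)^{2}\right) = - 1164 \left(30 + 144\right) = \left(-1164\right) 174 = -202536$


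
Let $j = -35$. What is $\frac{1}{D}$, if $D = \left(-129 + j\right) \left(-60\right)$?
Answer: $\frac{1}{9840} \approx 0.00010163$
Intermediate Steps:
$D = 9840$ ($D = \left(-129 - 35\right) \left(-60\right) = \left(-164\right) \left(-60\right) = 9840$)
$\frac{1}{D} = \frac{1}{9840}$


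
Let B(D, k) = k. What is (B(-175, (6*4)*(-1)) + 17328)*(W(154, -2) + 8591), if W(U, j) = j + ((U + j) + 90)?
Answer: 152811624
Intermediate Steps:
W(U, j) = 90 + U + 2*j (W(U, j) = j + (90 + U + j) = 90 + U + 2*j)
(B(-175, (6*4)*(-1)) + 17328)*(W(154, -2) + 8591) = ((6*4)*(-1) + 17328)*((90 + 154 + 2*(-2)) + 8591) = (24*(-1) + 17328)*((90 + 154 - 4) + 8591) = (-24 + 17328)*(240 + 8591) = 17304*8831 = 152811624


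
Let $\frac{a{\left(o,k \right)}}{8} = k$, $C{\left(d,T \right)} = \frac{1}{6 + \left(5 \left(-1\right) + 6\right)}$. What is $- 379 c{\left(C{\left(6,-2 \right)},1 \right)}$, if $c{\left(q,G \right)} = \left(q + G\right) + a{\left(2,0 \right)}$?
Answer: $- \frac{3032}{7} \approx -433.14$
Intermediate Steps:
$C{\left(d,T \right)} = \frac{1}{7}$ ($C{\left(d,T \right)} = \frac{1}{6 + \left(-5 + 6\right)} = \frac{1}{6 + 1} = \frac{1}{7}$)
$a{\left(o,k \right)} = 8 k$
$c{\left(q,G \right)} = G + q$ ($c{\left(q,G \right)} = \left(q + G\right) + 8 \cdot 0 = \left(G + q\right) + 0 = G + q$)
$- 379 c{\left(C{\left(6,-2 \right)},1 \right)} = - 379 \left(1 + \frac{1}{7}\right) = \left(-379\right) \frac{8}{7} = - \frac{3032}{7}$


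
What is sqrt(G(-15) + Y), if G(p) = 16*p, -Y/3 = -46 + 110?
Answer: 12*I*sqrt(3) ≈ 20.785*I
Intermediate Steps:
Y = -192 (Y = -3*(-46 + 110) = -3*64 = -192)
sqrt(G(-15) + Y) = sqrt(16*(-15) - 192) = sqrt(-240 - 192) = sqrt(-432) = 12*I*sqrt(3)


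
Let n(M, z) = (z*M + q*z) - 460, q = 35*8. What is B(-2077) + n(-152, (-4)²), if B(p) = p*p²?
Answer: -8960028945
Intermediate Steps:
q = 280
n(M, z) = -460 + 280*z + M*z (n(M, z) = (z*M + 280*z) - 460 = (M*z + 280*z) - 460 = (280*z + M*z) - 460 = -460 + 280*z + M*z)
B(p) = p³
B(-2077) + n(-152, (-4)²) = (-2077)³ + (-460 + 280*(-4)² - 152*(-4)²) = -8960030533 + (-460 + 280*16 - 152*16) = -8960030533 + (-460 + 4480 - 2432) = -8960030533 + 1588 = -8960028945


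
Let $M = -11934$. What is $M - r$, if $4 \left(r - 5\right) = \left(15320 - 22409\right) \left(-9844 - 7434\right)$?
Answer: $- \frac{61265749}{2} \approx -3.0633 \cdot 10^{7}$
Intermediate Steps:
$r = \frac{61241881}{2}$ ($r = 5 + \frac{\left(15320 - 22409\right) \left(-9844 - 7434\right)}{4} = 5 + \frac{\left(-7089\right) \left(-17278\right)}{4} = 5 + \frac{1}{4} \cdot 122483742 = 5 + \frac{61241871}{2} = \frac{61241881}{2} \approx 3.0621 \cdot 10^{7}$)
$M - r = -11934 - \frac{61241881}{2} = - \frac{61265749}{2}$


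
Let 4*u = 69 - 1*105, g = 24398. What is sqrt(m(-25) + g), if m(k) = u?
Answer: 29*sqrt(29) ≈ 156.17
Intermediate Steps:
u = -9 (u = (69 - 1*105)/4 = (69 - 105)/4 = (1/4)*(-36) = -9)
m(k) = -9
sqrt(m(-25) + g) = sqrt(-9 + 24398) = sqrt(24389) = 29*sqrt(29)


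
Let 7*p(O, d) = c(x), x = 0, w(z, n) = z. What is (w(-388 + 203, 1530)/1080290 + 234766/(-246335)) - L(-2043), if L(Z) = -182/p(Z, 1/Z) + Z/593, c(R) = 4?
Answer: 5065418856670633/15780514962995 ≈ 320.99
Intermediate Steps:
p(O, d) = 4/7 (p(O, d) = (⅐)*4 = 4/7)
L(Z) = -637/2 + Z/593 (L(Z) = -182/4/7 + Z/593 = -182*7/4 + Z*(1/593) = -637/2 + Z/593)
(w(-388 + 203, 1530)/1080290 + 234766/(-246335)) - L(-2043) = ((-388 + 203)/1080290 + 234766/(-246335)) - (-637/2 + (1/593)*(-2043)) = (-185*1/1080290 + 234766*(-1/246335)) - (-637/2 - 2043/593) = (-37/216058 - 234766/246335) - 1*(-381827/1186) = -50732186823/53222647430 + 381827/1186 = 5065418856670633/15780514962995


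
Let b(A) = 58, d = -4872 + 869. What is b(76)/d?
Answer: -58/4003 ≈ -0.014489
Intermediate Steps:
d = -4003
b(76)/d = 58/(-4003) = 58*(-1/4003) = -58/4003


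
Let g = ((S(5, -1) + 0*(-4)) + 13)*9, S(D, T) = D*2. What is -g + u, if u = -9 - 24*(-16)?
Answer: 168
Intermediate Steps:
S(D, T) = 2*D
u = 375 (u = -9 + 384 = 375)
g = 207 (g = ((2*5 + 0*(-4)) + 13)*9 = ((10 + 0) + 13)*9 = (10 + 13)*9 = 23*9 = 207)
-g + u = -1*207 + 375 = -207 + 375 = 168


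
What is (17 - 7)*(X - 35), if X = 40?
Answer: 50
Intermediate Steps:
(17 - 7)*(X - 35) = (17 - 7)*(40 - 35) = 10*5 = 50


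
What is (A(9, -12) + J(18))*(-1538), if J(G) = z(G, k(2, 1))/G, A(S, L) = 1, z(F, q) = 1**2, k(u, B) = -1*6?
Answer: -14611/9 ≈ -1623.4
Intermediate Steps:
k(u, B) = -6
z(F, q) = 1
J(G) = 1/G
(A(9, -12) + J(18))*(-1538) = (1 + 1/18)*(-1538) = (19/18)*(-1538) = -14611/9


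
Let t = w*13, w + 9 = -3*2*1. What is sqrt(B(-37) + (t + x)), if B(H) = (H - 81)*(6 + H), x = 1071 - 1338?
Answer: 2*sqrt(799) ≈ 56.533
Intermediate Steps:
w = -15 (w = -9 - 3*2*1 = -9 - 6*1 = -9 - 6 = -15)
x = -267
B(H) = (-81 + H)*(6 + H)
t = -195 (t = -15*13 = -195)
sqrt(B(-37) + (t + x)) = sqrt((-486 + (-37)**2 - 75*(-37)) + (-195 - 267)) = sqrt((-486 + 1369 + 2775) - 462) = sqrt(3658 - 462) = sqrt(3196) = 2*sqrt(799)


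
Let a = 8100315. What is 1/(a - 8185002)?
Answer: -1/84687 ≈ -1.1808e-5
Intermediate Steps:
1/(a - 8185002) = 1/(8100315 - 8185002) = 1/(-84687) = -1/84687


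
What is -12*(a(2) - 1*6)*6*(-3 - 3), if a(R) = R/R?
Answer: -2160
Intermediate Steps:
a(R) = 1
-12*(a(2) - 1*6)*6*(-3 - 3) = -12*(1 - 1*6)*6*(-3 - 3) = -12*(1 - 6)*6*(-6) = -(-60)*(-36) = -12*180 = -2160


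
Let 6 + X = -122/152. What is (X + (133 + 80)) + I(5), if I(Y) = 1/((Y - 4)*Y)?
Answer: 78431/380 ≈ 206.40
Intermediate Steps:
I(Y) = 1/(Y*(-4 + Y)) (I(Y) = 1/((-4 + Y)*Y) = 1/(Y*(-4 + Y)))
X = -517/76 (X = -6 - 122/152 = -6 - 122*1/152 = -6 - 61/76 = -517/76 ≈ -6.8026)
(X + (133 + 80)) + I(5) = (-517/76 + (133 + 80)) + 1/(5*(-4 + 5)) = (-517/76 + 213) + (⅕)/1 = 15671/76 + (⅕)*1 = 15671/76 + ⅕ = 78431/380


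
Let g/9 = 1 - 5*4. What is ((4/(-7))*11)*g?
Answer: 7524/7 ≈ 1074.9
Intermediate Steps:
g = -171 (g = 9*(1 - 5*4) = 9*(1 - 20) = 9*(-19) = -171)
((4/(-7))*11)*g = ((4/(-7))*11)*(-171) = ((4*(-⅐))*11)*(-171) = -4/7*11*(-171) = -44/7*(-171) = 7524/7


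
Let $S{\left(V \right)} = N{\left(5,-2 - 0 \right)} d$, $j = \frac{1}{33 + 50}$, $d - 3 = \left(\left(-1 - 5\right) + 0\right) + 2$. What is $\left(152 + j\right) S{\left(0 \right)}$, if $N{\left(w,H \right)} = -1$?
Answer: $\frac{12617}{83} \approx 152.01$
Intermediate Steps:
$d = -1$ ($d = 3 + \left(\left(\left(-1 - 5\right) + 0\right) + 2\right) = 3 + \left(\left(-6 + 0\right) + 2\right) = 3 + \left(-6 + 2\right) = 3 - 4 = -1$)
$j = \frac{1}{83} \approx 0.012048$
$S{\left(V \right)} = 1$ ($S{\left(V \right)} = \left(-1\right) \left(-1\right) = 1$)
$\left(152 + j\right) S{\left(0 \right)} = \left(152 + \frac{1}{83}\right) 1 = \frac{12617}{83} \cdot 1 = \frac{12617}{83}$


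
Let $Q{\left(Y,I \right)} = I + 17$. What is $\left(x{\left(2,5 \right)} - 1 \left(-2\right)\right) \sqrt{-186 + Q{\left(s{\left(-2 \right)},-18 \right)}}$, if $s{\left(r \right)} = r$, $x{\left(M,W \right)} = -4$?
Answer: $- 2 i \sqrt{187} \approx - 27.35 i$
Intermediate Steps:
$Q{\left(Y,I \right)} = 17 + I$
$\left(x{\left(2,5 \right)} - 1 \left(-2\right)\right) \sqrt{-186 + Q{\left(s{\left(-2 \right)},-18 \right)}} = \left(-4 - 1 \left(-2\right)\right) \sqrt{-186 + \left(17 - 18\right)} = \left(-4 - -2\right) \sqrt{-186 - 1} = \left(-4 + 2\right) \sqrt{-187} = - 2 i \sqrt{187}$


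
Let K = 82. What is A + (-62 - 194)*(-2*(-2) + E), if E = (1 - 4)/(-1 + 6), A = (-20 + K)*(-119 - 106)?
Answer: -74102/5 ≈ -14820.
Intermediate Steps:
A = -13950 (A = (-20 + 82)*(-119 - 106) = 62*(-225) = -13950)
E = -⅗ (E = -3/5 = -3*⅕ = -⅗ ≈ -0.60000)
A + (-62 - 194)*(-2*(-2) + E) = -13950 + (-62 - 194)*(-2*(-2) - ⅗) = -13950 - 256*(4 - ⅗) = -13950 - 256*17/5 = -13950 - 4352/5 = -74102/5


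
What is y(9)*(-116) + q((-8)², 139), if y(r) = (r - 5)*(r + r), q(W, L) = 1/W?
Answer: -534527/64 ≈ -8352.0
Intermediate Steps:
y(r) = 2*r*(-5 + r) (y(r) = (-5 + r)*(2*r) = 2*r*(-5 + r))
y(9)*(-116) + q((-8)², 139) = (2*9*(-5 + 9))*(-116) + 1/((-8)²) = (2*9*4)*(-116) + 1/64 = 72*(-116) + 1/64 = -8352 + 1/64 = -534527/64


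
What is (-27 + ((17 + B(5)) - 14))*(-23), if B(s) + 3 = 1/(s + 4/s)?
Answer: 17894/29 ≈ 617.03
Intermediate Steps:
B(s) = -3 + 1/(s + 4/s)
(-27 + ((17 + B(5)) - 14))*(-23) = (-27 + ((17 + (-12 + 5 - 3*5²)/(4 + 5²)) - 14))*(-23) = (-27 + ((17 + (-12 + 5 - 3*25)/(4 + 25)) - 14))*(-23) = (-27 + ((17 + (-12 + 5 - 75)/29) - 14))*(-23) = (-27 + ((17 + (1/29)*(-82)) - 14))*(-23) = (-27 + ((17 - 82/29) - 14))*(-23) = (-27 + (411/29 - 14))*(-23) = (-27 + 5/29)*(-23) = -778/29*(-23) = 17894/29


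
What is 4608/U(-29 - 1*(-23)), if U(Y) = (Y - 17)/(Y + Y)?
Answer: 55296/23 ≈ 2404.2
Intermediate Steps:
U(Y) = (-17 + Y)/(2*Y) (U(Y) = (-17 + Y)/((2*Y)) = (-17 + Y)*(1/(2*Y)) = (-17 + Y)/(2*Y))
4608/U(-29 - 1*(-23)) = 4608/(((-17 + (-29 - 1*(-23)))/(2*(-29 - 1*(-23))))) = 4608/(((-17 + (-29 + 23))/(2*(-29 + 23)))) = 4608/(((½)*(-17 - 6)/(-6))) = 4608/(((½)*(-⅙)*(-23))) = 4608/(23/12) = 4608*(12/23) = 55296/23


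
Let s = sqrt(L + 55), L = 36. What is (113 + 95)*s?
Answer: 208*sqrt(91) ≈ 1984.2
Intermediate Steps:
s = sqrt(91) (s = sqrt(36 + 55) = sqrt(91) ≈ 9.5394)
(113 + 95)*s = (113 + 95)*sqrt(91) = 208*sqrt(91)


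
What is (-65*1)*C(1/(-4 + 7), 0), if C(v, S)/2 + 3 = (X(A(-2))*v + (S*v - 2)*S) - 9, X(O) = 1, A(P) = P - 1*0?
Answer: 4550/3 ≈ 1516.7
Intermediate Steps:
A(P) = P (A(P) = P + 0 = P)
C(v, S) = -24 + 2*v + 2*S*(-2 + S*v) (C(v, S) = -6 + 2*((1*v + (S*v - 2)*S) - 9) = -6 + 2*((v + (-2 + S*v)*S) - 9) = -6 + 2*((v + S*(-2 + S*v)) - 9) = -6 + 2*(-9 + v + S*(-2 + S*v)) = -6 + (-18 + 2*v + 2*S*(-2 + S*v)) = -24 + 2*v + 2*S*(-2 + S*v))
(-65*1)*C(1/(-4 + 7), 0) = (-65*1)*(-24 - 4*0 + 2/(-4 + 7) + 2*0²/(-4 + 7)) = -65*(-24 + 0 + 2/3 + 2*0/3) = -65*(-24 + 0 + 2*(⅓) + 2*(⅓)*0) = -65*(-24 + 0 + ⅔ + 0) = -65*(-70/3) = 4550/3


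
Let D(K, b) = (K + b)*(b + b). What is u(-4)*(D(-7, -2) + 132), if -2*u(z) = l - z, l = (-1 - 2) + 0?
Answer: -84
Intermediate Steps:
D(K, b) = 2*b*(K + b) (D(K, b) = (K + b)*(2*b) = 2*b*(K + b))
l = -3 (l = -3 + 0 = -3)
u(z) = 3/2 + z/2 (u(z) = -(-3 - z)/2 = 3/2 + z/2)
u(-4)*(D(-7, -2) + 132) = (3/2 + (1/2)*(-4))*(2*(-2)*(-7 - 2) + 132) = (3/2 - 2)*(2*(-2)*(-9) + 132) = -(36 + 132)/2 = -1/2*168 = -84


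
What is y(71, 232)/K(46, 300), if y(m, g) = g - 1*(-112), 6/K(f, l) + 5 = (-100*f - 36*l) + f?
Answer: -2641748/3 ≈ -8.8058e+5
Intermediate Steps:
K(f, l) = 6/(-5 - 99*f - 36*l) (K(f, l) = 6/(-5 + ((-100*f - 36*l) + f)) = 6/(-5 + (-99*f - 36*l)) = 6/(-5 - 99*f - 36*l))
y(m, g) = 112 + g (y(m, g) = g + 112 = 112 + g)
y(71, 232)/K(46, 300) = (112 + 232)/((-6/(5 + 36*300 + 99*46))) = 344/((-6/(5 + 10800 + 4554))) = 344/((-6/15359)) = 344/((-6*1/15359)) = 344/(-6/15359) = 344*(-15359/6) = -2641748/3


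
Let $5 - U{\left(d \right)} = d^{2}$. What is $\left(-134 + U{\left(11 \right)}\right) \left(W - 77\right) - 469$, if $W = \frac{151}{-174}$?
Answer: $\frac{1652822}{87} \approx 18998.0$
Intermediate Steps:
$U{\left(d \right)} = 5 - d^{2}$
$W = - \frac{151}{174}$ ($W = 151 \left(- \frac{1}{174}\right) = - \frac{151}{174} \approx -0.86782$)
$\left(-134 + U{\left(11 \right)}\right) \left(W - 77\right) - 469 = \left(-134 + \left(5 - 11^{2}\right)\right) \left(- \frac{151}{174} - 77\right) - 469 = \left(-134 + \left(5 - 121\right)\right) \left(- \frac{13549}{174}\right) - 469 = \left(-134 - 116\right) \left(- \frac{13549}{174}\right) - 469 = \left(-250\right) \left(- \frac{13549}{174}\right) - 469 = \frac{1693625}{87} - 469 = \frac{1652822}{87}$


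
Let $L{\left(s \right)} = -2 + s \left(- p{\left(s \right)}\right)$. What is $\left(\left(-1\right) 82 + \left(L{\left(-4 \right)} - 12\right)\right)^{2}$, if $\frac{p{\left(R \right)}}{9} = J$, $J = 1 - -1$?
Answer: $576$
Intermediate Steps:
$J = 2$ ($J = 1 + 1 = 2$)
$p{\left(R \right)} = 18$ ($p{\left(R \right)} = 9 \cdot 2 = 18$)
$L{\left(s \right)} = -2 - 18 s$ ($L{\left(s \right)} = -2 + s \left(\left(-1\right) 18\right) = -2 + s \left(-18\right) = -2 - 18 s$)
$\left(\left(-1\right) 82 + \left(L{\left(-4 \right)} - 12\right)\right)^{2} = \left(\left(-1\right) 82 - -58\right)^{2} = \left(-82 + \left(\left(-2 + 72\right) - 12\right)\right)^{2} = \left(-82 + \left(70 - 12\right)\right)^{2} = \left(-82 + 58\right)^{2} = \left(-24\right)^{2} = 576$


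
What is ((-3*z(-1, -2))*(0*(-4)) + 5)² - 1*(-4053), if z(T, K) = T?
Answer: 4078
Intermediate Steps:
((-3*z(-1, -2))*(0*(-4)) + 5)² - 1*(-4053) = ((-3*(-1))*(0*(-4)) + 5)² - 1*(-4053) = (3*0 + 5)² + 4053 = (0 + 5)² + 4053 = 5² + 4053 = 25 + 4053 = 4078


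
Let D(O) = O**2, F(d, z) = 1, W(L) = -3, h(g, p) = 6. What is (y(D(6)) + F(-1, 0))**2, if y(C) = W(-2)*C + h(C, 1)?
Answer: 10201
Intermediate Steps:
y(C) = 6 - 3*C (y(C) = -3*C + 6 = 6 - 3*C)
(y(D(6)) + F(-1, 0))**2 = ((6 - 3*6**2) + 1)**2 = ((6 - 3*36) + 1)**2 = ((6 - 108) + 1)**2 = (-102 + 1)**2 = (-101)**2 = 10201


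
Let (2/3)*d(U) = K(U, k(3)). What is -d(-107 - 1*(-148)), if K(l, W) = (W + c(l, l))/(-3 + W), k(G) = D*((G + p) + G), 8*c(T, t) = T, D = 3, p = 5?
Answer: -61/32 ≈ -1.9063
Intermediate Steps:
c(T, t) = T/8
k(G) = 15 + 6*G (k(G) = 3*((G + 5) + G) = 3*((5 + G) + G) = 3*(5 + 2*G) = 15 + 6*G)
K(l, W) = (W + l/8)/(-3 + W)
d(U) = 33/20 + U/160 (d(U) = 3*(((15 + 6*3) + U/8)/(-3 + (15 + 6*3)))/2 = 3*(((15 + 18) + U/8)/(-3 + (15 + 18)))/2 = 3*((33 + U/8)/(-3 + 33))/2 = 3*((33 + U/8)/30)/2 = 3*(11/10 + U/240)/2 = 33/20 + U/160)
-d(-107 - 1*(-148)) = -(33/20 + (-107 - 1*(-148))/160) = -(33/20 + (-107 + 148)/160) = -(33/20 + (1/160)*41) = -(33/20 + 41/160) = -1*61/32 = -61/32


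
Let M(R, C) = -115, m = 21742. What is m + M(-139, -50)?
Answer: 21627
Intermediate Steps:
m + M(-139, -50) = 21742 - 115 = 21627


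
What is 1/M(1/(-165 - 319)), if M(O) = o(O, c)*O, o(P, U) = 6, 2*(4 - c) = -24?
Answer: -242/3 ≈ -80.667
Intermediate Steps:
c = 16 (c = 4 - ½*(-24) = 4 + 12 = 16)
M(O) = 6*O
1/M(1/(-165 - 319)) = 1/(6/(-165 - 319)) = 1/(6/(-484)) = 1/(6*(-1/484)) = 1/(-3/242) = -242/3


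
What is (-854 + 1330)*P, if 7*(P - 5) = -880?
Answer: -57460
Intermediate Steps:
P = -845/7 (P = 5 + (⅐)*(-880) = 5 - 880/7 = -845/7 ≈ -120.71)
(-854 + 1330)*P = (-854 + 1330)*(-845/7) = 476*(-845/7) = -57460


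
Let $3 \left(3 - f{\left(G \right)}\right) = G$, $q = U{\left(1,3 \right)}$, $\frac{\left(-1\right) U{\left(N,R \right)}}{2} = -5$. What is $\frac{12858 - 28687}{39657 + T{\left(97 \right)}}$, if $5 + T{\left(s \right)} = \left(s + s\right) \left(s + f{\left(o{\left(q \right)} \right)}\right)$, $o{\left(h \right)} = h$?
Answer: $- \frac{47487}{175216} \approx -0.27102$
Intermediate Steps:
$U{\left(N,R \right)} = 10$ ($U{\left(N,R \right)} = \left(-2\right) \left(-5\right) = 10$)
$q = 10$
$f{\left(G \right)} = 3 - \frac{G}{3}$
$T{\left(s \right)} = -5 + 2 s \left(- \frac{1}{3} + s\right)$ ($T{\left(s \right)} = -5 + \left(s + s\right) \left(s + \left(3 - \frac{10}{3}\right)\right) = -5 + 2 s \left(s + \left(3 - \frac{10}{3}\right)\right) = -5 + 2 s \left(s - \frac{1}{3}\right) = -5 + 2 s \left(- \frac{1}{3} + s\right)$)
$\frac{12858 - 28687}{39657 + T{\left(97 \right)}} = \frac{12858 - 28687}{39657 - \left(\frac{209}{3} - 18818\right)} = - \frac{15829}{39657 - - \frac{56245}{3}} = - \frac{15829}{39657 + \frac{56245}{3}} = - \frac{15829}{\frac{175216}{3}} = \left(-15829\right) \frac{3}{175216} = - \frac{47487}{175216}$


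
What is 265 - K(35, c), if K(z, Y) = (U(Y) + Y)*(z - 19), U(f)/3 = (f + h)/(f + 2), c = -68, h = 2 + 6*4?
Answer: 14547/11 ≈ 1322.5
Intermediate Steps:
h = 26 (h = 2 + 24 = 26)
U(f) = 3*(26 + f)/(2 + f) (U(f) = 3*((f + 26)/(f + 2)) = 3*((26 + f)/(2 + f)) = 3*(26 + f)/(2 + f))
K(z, Y) = (-19 + z)*(Y + 3*(26 + Y)/(2 + Y)) (K(z, Y) = (3*(26 + Y)/(2 + Y) + Y)*(z - 19) = (Y + 3*(26 + Y)/(2 + Y))*(-19 + z) = (-19 + z)*(Y + 3*(26 + Y)/(2 + Y)))
265 - K(35, c) = 265 - (-1482 - 57*(-68) + 3*35*(26 - 68) - 68*(-19 + 35)*(2 - 68))/(2 - 68) = 265 - (-1482 + 3876 + 3*35*(-42) - 68*16*(-66))/(-66) = 265 - (-1)*(-1482 + 3876 - 4410 + 71808)/66 = 265 - (-1)*69792/66 = 265 - 1*(-11632/11) = 265 + 11632/11 = 14547/11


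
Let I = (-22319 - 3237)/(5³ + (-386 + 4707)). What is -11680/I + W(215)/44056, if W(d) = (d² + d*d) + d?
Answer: 572541126605/281473784 ≈ 2034.1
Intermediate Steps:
W(d) = d + 2*d² (W(d) = (d² + d²) + d = 2*d² + d = d + 2*d²)
I = -12778/2223 (I = -25556/(125 + 4321) = -25556/4446 = -25556*1/4446 = -12778/2223 ≈ -5.7481)
-11680/I + W(215)/44056 = -11680/(-12778/2223) + (215*(1 + 2*215))/44056 = -11680*(-2223/12778) + (215*(1 + 430))*(1/44056) = 12982320/6389 + (215*431)*(1/44056) = 12982320/6389 + 92665*(1/44056) = 12982320/6389 + 92665/44056 = 572541126605/281473784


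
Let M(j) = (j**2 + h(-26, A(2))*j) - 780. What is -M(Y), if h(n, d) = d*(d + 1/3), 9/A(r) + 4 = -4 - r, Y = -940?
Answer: -4411703/5 ≈ -8.8234e+5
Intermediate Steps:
A(r) = 9/(-8 - r) (A(r) = 9/(-4 + (-4 - r)) = 9/(-8 - r))
h(n, d) = d*(1/3 + d) (h(n, d) = d*(d + 1/3) = d*(1/3 + d))
M(j) = -780 + j**2 + 51*j/100 (M(j) = (j**2 + ((-9/(8 + 2))*(1/3 - 9/(8 + 2)))*j) - 780 = (j**2 + ((-9/10)*(1/3 - 9/10))*j) - 780 = (j**2 + ((-9*1/10)*(1/3 - 9*1/10))*j) - 780 = (j**2 + (-9*(1/3 - 9/10)/10)*j) - 780 = (j**2 + (-9/10*(-17/30))*j) - 780 = (j**2 + 51*j/100) - 780 = -780 + j**2 + 51*j/100)
-M(Y) = -(-780 + (-940)**2 + (51/100)*(-940)) = -(-780 + 883600 - 2397/5) = -1*4411703/5 = -4411703/5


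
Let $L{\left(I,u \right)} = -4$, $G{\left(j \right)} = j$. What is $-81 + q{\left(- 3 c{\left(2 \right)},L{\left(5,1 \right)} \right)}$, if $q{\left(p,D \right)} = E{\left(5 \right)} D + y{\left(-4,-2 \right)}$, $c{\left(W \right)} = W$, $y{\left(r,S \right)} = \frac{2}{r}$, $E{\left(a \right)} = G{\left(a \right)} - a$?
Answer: $- \frac{163}{2} \approx -81.5$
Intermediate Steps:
$E{\left(a \right)} = 0$ ($E{\left(a \right)} = a - a = 0$)
$q{\left(p,D \right)} = - \frac{1}{2}$ ($q{\left(p,D \right)} = 0 D + \frac{2}{-4} = 0 + 2 \left(- \frac{1}{4}\right) = 0 - \frac{1}{2} = - \frac{1}{2}$)
$-81 + q{\left(- 3 c{\left(2 \right)},L{\left(5,1 \right)} \right)} = -81 - \frac{1}{2} = - \frac{163}{2}$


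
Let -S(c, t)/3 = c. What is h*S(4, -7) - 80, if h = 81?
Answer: -1052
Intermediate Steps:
S(c, t) = -3*c
h*S(4, -7) - 80 = 81*(-3*4) - 80 = 81*(-12) - 80 = -972 - 80 = -1052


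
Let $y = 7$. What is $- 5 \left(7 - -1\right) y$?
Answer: $-280$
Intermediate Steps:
$- 5 \left(7 - -1\right) y = - 5 \left(7 - -1\right) 7 = - 5 \left(7 + 1\right) 7 = \left(-5\right) 8 \cdot 7 = \left(-40\right) 7 = -280$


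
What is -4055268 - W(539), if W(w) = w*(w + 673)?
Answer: -4708536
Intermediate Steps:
W(w) = w*(673 + w)
-4055268 - W(539) = -4055268 - 539*(673 + 539) = -4055268 - 539*1212 = -4055268 - 1*653268 = -4055268 - 653268 = -4708536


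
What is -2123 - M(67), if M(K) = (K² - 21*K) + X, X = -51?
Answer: -5154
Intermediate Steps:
M(K) = -51 + K² - 21*K (M(K) = (K² - 21*K) - 51 = -51 + K² - 21*K)
-2123 - M(67) = -2123 - (-51 + 67² - 21*67) = -2123 - (-51 + 4489 - 1407) = -2123 - 1*3031 = -2123 - 3031 = -5154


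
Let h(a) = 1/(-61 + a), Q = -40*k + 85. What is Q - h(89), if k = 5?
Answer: -3221/28 ≈ -115.04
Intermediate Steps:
Q = -115 (Q = -40*5 + 85 = -200 + 85 = -115)
Q - h(89) = -115 - 1/(-61 + 89) = -115 - 1/28 = -3221/28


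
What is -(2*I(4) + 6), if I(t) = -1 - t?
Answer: 4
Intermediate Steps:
-(2*I(4) + 6) = -(2*(-1 - 1*4) + 6) = -(2*(-1 - 4) + 6) = -(2*(-5) + 6) = -(-10 + 6) = -1*(-4) = 4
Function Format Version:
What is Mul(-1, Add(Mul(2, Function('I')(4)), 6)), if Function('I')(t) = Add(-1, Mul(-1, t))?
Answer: 4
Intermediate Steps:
Mul(-1, Add(Mul(2, Function('I')(4)), 6)) = Mul(-1, Add(Mul(2, Add(-1, Mul(-1, 4))), 6)) = Mul(-1, Add(Mul(2, Add(-1, -4)), 6)) = Mul(-1, Add(Mul(2, -5), 6)) = Mul(-1, Add(-10, 6)) = Mul(-1, -4) = 4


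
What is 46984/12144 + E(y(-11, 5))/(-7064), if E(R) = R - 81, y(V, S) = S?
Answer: 2600140/670197 ≈ 3.8797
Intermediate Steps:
E(R) = -81 + R
46984/12144 + E(y(-11, 5))/(-7064) = 46984/12144 + (-81 + 5)/(-7064) = 46984*(1/12144) - 76*(-1/7064) = 5873/1518 + 19/1766 = 2600140/670197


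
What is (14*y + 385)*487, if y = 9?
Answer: 248857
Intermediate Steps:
(14*y + 385)*487 = (14*9 + 385)*487 = (126 + 385)*487 = 511*487 = 248857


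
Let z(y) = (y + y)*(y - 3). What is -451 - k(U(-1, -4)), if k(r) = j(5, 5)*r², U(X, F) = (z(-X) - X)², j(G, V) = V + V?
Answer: -1261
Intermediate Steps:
j(G, V) = 2*V
z(y) = 2*y*(-3 + y) (z(y) = (2*y)*(-3 + y) = 2*y*(-3 + y))
U(X, F) = (-X - 2*X*(-3 - X))² (U(X, F) = (2*(-X)*(-3 - X) - X)² = (-2*X*(-3 - X) - X)² = (-X - 2*X*(-3 - X))²)
k(r) = 10*r² (k(r) = (2*5)*r² = 10*r²)
-451 - k(U(-1, -4)) = -451 - 10*((-1)²*(5 + 2*(-1))²)² = -451 - 10*(1*(5 - 2)²)² = -451 - 10*(1*3²)² = -451 - 10*(1*9)² = -451 - 10*9² = -451 - 10*81 = -451 - 1*810 = -451 - 810 = -1261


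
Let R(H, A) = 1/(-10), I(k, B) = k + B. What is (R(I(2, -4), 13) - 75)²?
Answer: 564001/100 ≈ 5640.0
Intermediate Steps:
I(k, B) = B + k
R(H, A) = -⅒
(R(I(2, -4), 13) - 75)² = (-⅒ - 75)² = (-751/10)² = 564001/100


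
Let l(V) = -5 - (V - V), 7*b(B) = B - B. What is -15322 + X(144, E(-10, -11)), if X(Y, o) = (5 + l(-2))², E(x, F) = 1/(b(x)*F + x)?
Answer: -15322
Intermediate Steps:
b(B) = 0 (b(B) = (B - B)/7 = (⅐)*0 = 0)
l(V) = -5 (l(V) = -5 - 1*0 = -5 + 0 = -5)
E(x, F) = 1/x (E(x, F) = 1/(0*F + x) = 1/(0 + x) = 1/x)
X(Y, o) = 0 (X(Y, o) = (5 - 5)² = 0² = 0)
-15322 + X(144, E(-10, -11)) = -15322 + 0 = -15322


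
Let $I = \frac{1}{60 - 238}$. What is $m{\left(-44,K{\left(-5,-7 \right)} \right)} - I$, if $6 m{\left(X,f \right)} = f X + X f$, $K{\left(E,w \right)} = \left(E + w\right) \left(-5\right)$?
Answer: $- \frac{156639}{178} \approx -879.99$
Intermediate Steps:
$K{\left(E,w \right)} = - 5 E - 5 w$
$I = - \frac{1}{178}$ ($I = \frac{1}{-178} = - \frac{1}{178} \approx -0.005618$)
$m{\left(X,f \right)} = \frac{X f}{3}$ ($m{\left(X,f \right)} = \frac{f X + X f}{6} = \frac{X f + X f}{6} = \frac{2 X f}{6} = \frac{X f}{3}$)
$m{\left(-44,K{\left(-5,-7 \right)} \right)} - I = \frac{1}{3} \left(-44\right) \left(\left(-5\right) \left(-5\right) - -35\right) - - \frac{1}{178} = \frac{1}{3} \left(-44\right) \left(25 + 35\right) + \frac{1}{178} = \frac{1}{3} \left(-44\right) 60 + \frac{1}{178} = -880 + \frac{1}{178} = - \frac{156639}{178}$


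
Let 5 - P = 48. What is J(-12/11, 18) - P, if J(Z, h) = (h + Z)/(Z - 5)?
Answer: 2695/67 ≈ 40.224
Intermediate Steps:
P = -43 (P = 5 - 1*48 = 5 - 48 = -43)
J(Z, h) = (Z + h)/(-5 + Z)
J(-12/11, 18) - P = (-12/11 + 18)/(-5 - 12/11) - 1*(-43) = (-12*1/11 + 18)/(-5 - 12*1/11) + 43 = (-12/11 + 18)/(-5 - 12/11) + 43 = (186/11)/(-67/11) + 43 = -11/67*186/11 + 43 = -186/67 + 43 = 2695/67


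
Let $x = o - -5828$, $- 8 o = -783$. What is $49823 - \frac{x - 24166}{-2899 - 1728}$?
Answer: $\frac{1844102247}{37016} \approx 49819.0$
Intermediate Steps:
$o = \frac{783}{8}$ ($o = \left(- \frac{1}{8}\right) \left(-783\right) = \frac{783}{8} \approx 97.875$)
$x = \frac{47407}{8}$ ($x = \frac{783}{8} - -5828 = \frac{783}{8} + 5828 = \frac{47407}{8} \approx 5925.9$)
$49823 - \frac{x - 24166}{-2899 - 1728} = 49823 - \frac{\frac{47407}{8} - 24166}{-2899 - 1728} = 49823 - - \frac{145921}{8 \left(-4627\right)} = 49823 - \left(- \frac{145921}{8}\right) \left(- \frac{1}{4627}\right) = 49823 - \frac{145921}{37016} = \frac{1844102247}{37016}$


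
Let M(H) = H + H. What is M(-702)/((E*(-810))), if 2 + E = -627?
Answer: -26/9435 ≈ -0.0027557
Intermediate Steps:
E = -629 (E = -2 - 627 = -629)
M(H) = 2*H
M(-702)/((E*(-810))) = (2*(-702))/((-629*(-810))) = -1404/509490 = -1404*1/509490 = -26/9435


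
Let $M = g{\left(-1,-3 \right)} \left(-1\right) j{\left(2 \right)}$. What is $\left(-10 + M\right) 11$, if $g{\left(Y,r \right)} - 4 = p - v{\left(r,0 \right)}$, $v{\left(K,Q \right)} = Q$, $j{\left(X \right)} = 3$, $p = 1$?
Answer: $-275$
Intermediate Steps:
$g{\left(Y,r \right)} = 5$ ($g{\left(Y,r \right)} = 4 + \left(1 - 0\right) = 4 + \left(1 + 0\right) = 4 + 1 = 5$)
$M = -15$ ($M = 5 \left(-1\right) 3 = \left(-5\right) 3 = -15$)
$\left(-10 + M\right) 11 = \left(-10 - 15\right) 11 = \left(-25\right) 11 = -275$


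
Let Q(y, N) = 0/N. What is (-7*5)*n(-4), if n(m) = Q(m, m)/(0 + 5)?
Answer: 0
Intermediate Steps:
Q(y, N) = 0
n(m) = 0 (n(m) = 0/(0 + 5) = 0/5 = 0*(1/5) = 0)
(-7*5)*n(-4) = -7*5*0 = -35*0 = 0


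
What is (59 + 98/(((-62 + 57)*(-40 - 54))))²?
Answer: 193599396/55225 ≈ 3505.6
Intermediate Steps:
(59 + 98/(((-62 + 57)*(-40 - 54))))² = (59 + 98/((-5*(-94))))² = (59 + 98/470)² = (59 + 98*(1/470))² = (59 + 49/235)² = (13914/235)² = 193599396/55225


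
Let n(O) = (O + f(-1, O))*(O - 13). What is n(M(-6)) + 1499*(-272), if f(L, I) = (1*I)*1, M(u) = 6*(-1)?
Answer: -407500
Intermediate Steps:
M(u) = -6
f(L, I) = I (f(L, I) = I*1 = I)
n(O) = 2*O*(-13 + O) (n(O) = (O + O)*(O - 13) = (2*O)*(-13 + O) = 2*O*(-13 + O))
n(M(-6)) + 1499*(-272) = 2*(-6)*(-13 - 6) + 1499*(-272) = 2*(-6)*(-19) - 407728 = 228 - 407728 = -407500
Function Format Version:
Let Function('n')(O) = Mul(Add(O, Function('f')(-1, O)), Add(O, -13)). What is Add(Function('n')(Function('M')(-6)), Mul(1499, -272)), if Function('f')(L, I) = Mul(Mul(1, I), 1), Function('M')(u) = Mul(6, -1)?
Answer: -407500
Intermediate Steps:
Function('M')(u) = -6
Function('f')(L, I) = I (Function('f')(L, I) = Mul(I, 1) = I)
Function('n')(O) = Mul(2, O, Add(-13, O)) (Function('n')(O) = Mul(Add(O, O), Add(O, -13)) = Mul(Mul(2, O), Add(-13, O)) = Mul(2, O, Add(-13, O)))
Add(Function('n')(Function('M')(-6)), Mul(1499, -272)) = Add(Mul(2, -6, Add(-13, -6)), Mul(1499, -272)) = Add(Mul(2, -6, -19), -407728) = Add(228, -407728) = -407500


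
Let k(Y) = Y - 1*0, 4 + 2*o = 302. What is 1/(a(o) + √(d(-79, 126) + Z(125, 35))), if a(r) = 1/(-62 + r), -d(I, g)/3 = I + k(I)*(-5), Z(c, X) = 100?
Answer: 87/6418513 - 30276*I*√53/6418513 ≈ 1.3555e-5 - 0.03434*I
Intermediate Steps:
o = 149 (o = -2 + (½)*302 = -2 + 151 = 149)
k(Y) = Y (k(Y) = Y + 0 = Y)
d(I, g) = 12*I (d(I, g) = -3*(I + I*(-5)) = -3*(I - 5*I) = -(-12)*I = 12*I)
1/(a(o) + √(d(-79, 126) + Z(125, 35))) = 1/(1/(-62 + 149) + √(12*(-79) + 100)) = 1/(1/87 + √(-948 + 100)) = 1/(1/87 + √(-848)) = 1/(1/87 + 4*I*√53)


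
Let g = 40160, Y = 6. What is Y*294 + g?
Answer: 41924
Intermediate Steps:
Y*294 + g = 6*294 + 40160 = 1764 + 40160 = 41924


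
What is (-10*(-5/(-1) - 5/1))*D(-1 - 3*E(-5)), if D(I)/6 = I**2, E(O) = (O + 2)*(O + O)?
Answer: 0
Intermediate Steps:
E(O) = 2*O*(2 + O) (E(O) = (2 + O)*(2*O) = 2*O*(2 + O))
D(I) = 6*I**2
(-10*(-5/(-1) - 5/1))*D(-1 - 3*E(-5)) = (-10*(-5/(-1) - 5/1))*(6*(-1 - 6*(-5)*(2 - 5))**2) = (-10*(-5*(-1) - 5*1))*(6*(-1 - 6*(-5)*(-3))**2) = (-10*(5 - 5))*(6*(-1 - 3*30)**2) = (-10*0)*(6*(-1 - 90)**2) = 0*(6*(-91)**2) = 0*(6*8281) = 0*49686 = 0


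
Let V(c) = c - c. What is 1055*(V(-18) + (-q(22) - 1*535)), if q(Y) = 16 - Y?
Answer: -558095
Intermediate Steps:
V(c) = 0
1055*(V(-18) + (-q(22) - 1*535)) = 1055*(0 + (-(16 - 1*22) - 1*535)) = 1055*(0 + (-(16 - 22) - 535)) = 1055*(0 + (-1*(-6) - 535)) = 1055*(0 + (6 - 535)) = 1055*(0 - 529) = 1055*(-529) = -558095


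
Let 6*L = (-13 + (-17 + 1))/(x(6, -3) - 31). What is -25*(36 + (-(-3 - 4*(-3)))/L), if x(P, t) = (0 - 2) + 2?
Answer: 15750/29 ≈ 543.10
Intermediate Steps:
x(P, t) = 0 (x(P, t) = -2 + 2 = 0)
L = 29/186 (L = ((-13 + (-17 + 1))/(0 - 31))/6 = ((-13 - 16)/(-31))/6 = (-29*(-1/31))/6 = (⅙)*(29/31) = 29/186 ≈ 0.15591)
-25*(36 + (-(-3 - 4*(-3)))/L) = -25*(36 + (-(-3 - 4*(-3)))/(29/186)) = -25*(36 - (-3 + 12)*(186/29)) = -25*(36 - 1*9*(186/29)) = -25*(36 - 9*186/29) = -25*(36 - 1674/29) = -25*(-630/29) = 15750/29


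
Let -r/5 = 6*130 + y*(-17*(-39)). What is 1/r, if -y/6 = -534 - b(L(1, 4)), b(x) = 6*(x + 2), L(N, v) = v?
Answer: -1/11341200 ≈ -8.8174e-8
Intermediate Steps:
b(x) = 12 + 6*x (b(x) = 6*(2 + x) = 12 + 6*x)
y = 3420 (y = -6*(-534 - (12 + 6*4)) = -6*(-534 - (12 + 24)) = -6*(-534 - 1*36) = -6*(-534 - 36) = -6*(-570) = 3420)
r = -11341200 (r = -5*(6*130 + 3420*(-17*(-39))) = -5*(780 + 3420*663) = -5*(780 + 2267460) = -5*2268240 = -11341200)
1/r = 1/(-11341200) = -1/11341200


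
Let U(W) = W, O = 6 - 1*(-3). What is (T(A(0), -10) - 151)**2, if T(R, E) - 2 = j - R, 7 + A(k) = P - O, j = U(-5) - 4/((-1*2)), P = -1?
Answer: 18225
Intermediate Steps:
O = 9 (O = 6 + 3 = 9)
j = -3 (j = -5 - 4/((-1*2)) = -5 - 4/(-2) = -5 - 4*(-1)/2 = -5 - 1*(-2) = -5 + 2 = -3)
A(k) = -17 (A(k) = -7 + (-1 - 1*9) = -7 + (-1 - 9) = -7 - 10 = -17)
T(R, E) = -1 - R (T(R, E) = 2 + (-3 - R) = -1 - R)
(T(A(0), -10) - 151)**2 = ((-1 - 1*(-17)) - 151)**2 = ((-1 + 17) - 151)**2 = (16 - 151)**2 = (-135)**2 = 18225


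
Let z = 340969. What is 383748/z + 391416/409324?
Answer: 2343048294/1125538669 ≈ 2.0817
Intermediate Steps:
383748/z + 391416/409324 = 383748/340969 + 391416/409324 = 383748*(1/340969) + 391416*(1/409324) = 383748/340969 + 97854/102331 = 2343048294/1125538669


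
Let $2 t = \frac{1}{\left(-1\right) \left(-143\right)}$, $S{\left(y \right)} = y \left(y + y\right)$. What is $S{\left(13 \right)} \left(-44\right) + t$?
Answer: $- \frac{4253391}{286} \approx -14872.0$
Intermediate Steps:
$S{\left(y \right)} = 2 y^{2}$ ($S{\left(y \right)} = y 2 y = 2 y^{2}$)
$t = \frac{1}{286}$ ($t = \frac{1}{2 \left(\left(-1\right) \left(-143\right)\right)} = \frac{1}{2 \cdot 143} = \frac{1}{2} \cdot \frac{1}{143} = \frac{1}{286} \approx 0.0034965$)
$S{\left(13 \right)} \left(-44\right) + t = 2 \cdot 13^{2} \left(-44\right) + \frac{1}{286} = 2 \cdot 169 \left(-44\right) + \frac{1}{286} = 338 \left(-44\right) + \frac{1}{286} = -14872 + \frac{1}{286} = - \frac{4253391}{286}$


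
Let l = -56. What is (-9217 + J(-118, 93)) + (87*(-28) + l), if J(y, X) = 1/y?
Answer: -1381663/118 ≈ -11709.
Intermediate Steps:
(-9217 + J(-118, 93)) + (87*(-28) + l) = (-9217 + 1/(-118)) + (87*(-28) - 56) = (-9217 - 1/118) + (-2436 - 56) = -1087607/118 - 2492 = -1381663/118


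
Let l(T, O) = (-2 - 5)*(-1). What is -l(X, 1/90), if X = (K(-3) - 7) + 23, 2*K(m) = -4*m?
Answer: -7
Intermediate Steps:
K(m) = -2*m (K(m) = (-4*m)/2 = -2*m)
X = 22 (X = (-2*(-3) - 7) + 23 = (6 - 7) + 23 = -1 + 23 = 22)
l(T, O) = 7 (l(T, O) = -7*(-1) = 7)
-l(X, 1/90) = -1*7 = -7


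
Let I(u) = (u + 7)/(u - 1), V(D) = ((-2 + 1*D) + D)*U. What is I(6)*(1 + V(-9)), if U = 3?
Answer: -767/5 ≈ -153.40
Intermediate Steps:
V(D) = -6 + 6*D (V(D) = ((-2 + 1*D) + D)*3 = ((-2 + D) + D)*3 = (-2 + 2*D)*3 = -6 + 6*D)
I(u) = (7 + u)/(-1 + u)
I(6)*(1 + V(-9)) = ((7 + 6)/(-1 + 6))*(1 + (-6 + 6*(-9))) = (13/5)*(1 + (-6 - 54)) = ((⅕)*13)*(1 - 60) = (13/5)*(-59) = -767/5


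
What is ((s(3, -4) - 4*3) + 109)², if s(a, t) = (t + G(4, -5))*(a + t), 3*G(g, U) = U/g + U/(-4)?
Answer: 10201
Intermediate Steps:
G(g, U) = -U/12 + U/(3*g) (G(g, U) = (U/g + U/(-4))/3 = (U/g + U*(-¼))/3 = (U/g - U/4)/3 = (-U/4 + U/g)/3 = -U/12 + U/(3*g))
s(a, t) = t*(a + t) (s(a, t) = (t + (1/12)*(-5)*(4 - 1*4)/4)*(a + t) = (t + (1/12)*(-5)*(¼)*(4 - 4))*(a + t) = (t + (1/12)*(-5)*(¼)*0)*(a + t) = (t + 0)*(a + t) = t*(a + t))
((s(3, -4) - 4*3) + 109)² = ((-4*(3 - 4) - 4*3) + 109)² = ((-4*(-1) - 12) + 109)² = ((4 - 12) + 109)² = (-8 + 109)² = 101² = 10201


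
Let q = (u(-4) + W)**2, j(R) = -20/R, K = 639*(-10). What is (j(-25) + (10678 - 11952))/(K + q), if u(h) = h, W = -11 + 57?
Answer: 1061/3855 ≈ 0.27523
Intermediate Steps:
W = 46
K = -6390
q = 1764 (q = (-4 + 46)**2 = 42**2 = 1764)
(j(-25) + (10678 - 11952))/(K + q) = (-20/(-25) + (10678 - 11952))/(-6390 + 1764) = (-20*(-1/25) - 1274)/(-4626) = (4/5 - 1274)*(-1/4626) = -6366/5*(-1/4626) = 1061/3855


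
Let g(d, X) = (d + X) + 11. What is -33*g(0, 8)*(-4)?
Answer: 2508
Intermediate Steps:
g(d, X) = 11 + X + d (g(d, X) = (X + d) + 11 = 11 + X + d)
-33*g(0, 8)*(-4) = -33*(11 + 8 + 0)*(-4) = -33*19*(-4) = -627*(-4) = 2508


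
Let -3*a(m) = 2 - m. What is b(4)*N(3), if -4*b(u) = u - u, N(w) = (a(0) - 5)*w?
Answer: 0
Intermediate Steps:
a(m) = -⅔ + m/3 (a(m) = -(2 - m)/3 = -⅔ + m/3)
N(w) = -17*w/3 (N(w) = ((-⅔ + (⅓)*0) - 5)*w = ((-⅔ + 0) - 5)*w = (-⅔ - 5)*w = -17*w/3)
b(u) = 0 (b(u) = -(u - u)/4 = -¼*0 = 0)
b(4)*N(3) = 0*(-17/3*3) = 0*(-17) = 0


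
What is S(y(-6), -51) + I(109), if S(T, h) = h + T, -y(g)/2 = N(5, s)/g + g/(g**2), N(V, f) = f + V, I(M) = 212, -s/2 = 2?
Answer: 485/3 ≈ 161.67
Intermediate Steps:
s = -4 (s = -2*2 = -4)
N(V, f) = V + f
y(g) = -4/g (y(g) = -2*((5 - 4)/g + g/(g**2)) = -2*(1/g + g/g**2) = -2*(1/g + 1/g) = -4/g)
S(T, h) = T + h
S(y(-6), -51) + I(109) = (-4/(-6) - 51) + 212 = (-4*(-1/6) - 51) + 212 = (2/3 - 51) + 212 = -151/3 + 212 = 485/3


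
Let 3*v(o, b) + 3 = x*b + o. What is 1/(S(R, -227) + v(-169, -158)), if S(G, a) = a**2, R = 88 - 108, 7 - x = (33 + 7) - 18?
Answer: 3/156785 ≈ 1.9134e-5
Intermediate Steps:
x = -15 (x = 7 - ((33 + 7) - 18) = 7 - (40 - 18) = 7 - 1*22 = 7 - 22 = -15)
R = -20
v(o, b) = -1 - 5*b + o/3 (v(o, b) = -1 + (-15*b + o)/3 = -1 + (o - 15*b)/3 = -1 + (-5*b + o/3) = -1 - 5*b + o/3)
1/(S(R, -227) + v(-169, -158)) = 1/((-227)**2 + (-1 - 5*(-158) + (1/3)*(-169))) = 1/(51529 + (-1 + 790 - 169/3)) = 1/(51529 + 2198/3) = 1/(156785/3) = 3/156785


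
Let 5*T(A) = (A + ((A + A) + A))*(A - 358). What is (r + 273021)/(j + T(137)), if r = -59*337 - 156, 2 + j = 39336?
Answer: 632455/37781 ≈ 16.740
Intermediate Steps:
j = 39334 (j = -2 + 39336 = 39334)
T(A) = 4*A*(-358 + A)/5 (T(A) = ((A + ((A + A) + A))*(A - 358))/5 = ((A + (2*A + A))*(-358 + A))/5 = ((A + 3*A)*(-358 + A))/5 = ((4*A)*(-358 + A))/5 = (4*A*(-358 + A))/5 = 4*A*(-358 + A)/5)
r = -20039 (r = -19883 - 156 = -20039)
(r + 273021)/(j + T(137)) = (-20039 + 273021)/(39334 + (⅘)*137*(-358 + 137)) = 252982/(39334 + (⅘)*137*(-221)) = 252982/(39334 - 121108/5) = 252982/(75562/5) = 252982*(5/75562) = 632455/37781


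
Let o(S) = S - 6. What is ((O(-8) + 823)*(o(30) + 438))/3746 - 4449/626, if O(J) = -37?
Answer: 105327339/1172498 ≈ 89.832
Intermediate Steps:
o(S) = -6 + S
((O(-8) + 823)*(o(30) + 438))/3746 - 4449/626 = ((-37 + 823)*((-6 + 30) + 438))/3746 - 4449/626 = (786*(24 + 438))*(1/3746) - 4449*1/626 = (786*462)*(1/3746) - 4449/626 = 363132*(1/3746) - 4449/626 = 181566/1873 - 4449/626 = 105327339/1172498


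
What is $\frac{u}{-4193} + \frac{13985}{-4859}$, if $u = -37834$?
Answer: $\frac{125196301}{20373787} \approx 6.145$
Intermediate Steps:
$\frac{u}{-4193} + \frac{13985}{-4859} = - \frac{37834}{-4193} + \frac{13985}{-4859} = \left(-37834\right) \left(- \frac{1}{4193}\right) + 13985 \left(- \frac{1}{4859}\right) = \frac{37834}{4193} - \frac{13985}{4859} = \frac{125196301}{20373787}$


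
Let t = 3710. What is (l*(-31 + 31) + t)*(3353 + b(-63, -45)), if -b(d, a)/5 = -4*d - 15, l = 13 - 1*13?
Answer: 8043280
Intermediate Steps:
l = 0 (l = 13 - 13 = 0)
b(d, a) = 75 + 20*d (b(d, a) = -5*(-4*d - 15) = -5*(-15 - 4*d) = 75 + 20*d)
(l*(-31 + 31) + t)*(3353 + b(-63, -45)) = (0*(-31 + 31) + 3710)*(3353 + (75 + 20*(-63))) = (0*0 + 3710)*(3353 + (75 - 1260)) = (0 + 3710)*(3353 - 1185) = 3710*2168 = 8043280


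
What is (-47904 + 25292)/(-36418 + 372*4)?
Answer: 11306/17465 ≈ 0.64735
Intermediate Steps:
(-47904 + 25292)/(-36418 + 372*4) = -22612/(-36418 + 1488) = -22612/(-34930) = -22612*(-1/34930) = 11306/17465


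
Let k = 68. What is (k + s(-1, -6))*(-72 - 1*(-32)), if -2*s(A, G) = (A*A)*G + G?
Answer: -2960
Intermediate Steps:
s(A, G) = -G/2 - G*A²/2 (s(A, G) = -((A*A)*G + G)/2 = -(A²*G + G)/2 = -(G*A² + G)/2 = -(G + G*A²)/2 = -G/2 - G*A²/2)
(k + s(-1, -6))*(-72 - 1*(-32)) = (68 - ½*(-6)*(1 + (-1)²))*(-72 - 1*(-32)) = (68 - ½*(-6)*(1 + 1))*(-72 + 32) = (68 - ½*(-6)*2)*(-40) = (68 + 6)*(-40) = 74*(-40) = -2960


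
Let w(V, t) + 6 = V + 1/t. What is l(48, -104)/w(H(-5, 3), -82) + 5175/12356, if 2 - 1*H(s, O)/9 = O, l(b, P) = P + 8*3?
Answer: 87425785/15210236 ≈ 5.7478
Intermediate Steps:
l(b, P) = 24 + P (l(b, P) = P + 24 = 24 + P)
H(s, O) = 18 - 9*O
w(V, t) = -6 + V + 1/t (w(V, t) = -6 + (V + 1/t) = -6 + V + 1/t)
l(48, -104)/w(H(-5, 3), -82) + 5175/12356 = (24 - 104)/(-6 + (18 - 9*3) + 1/(-82)) + 5175/12356 = -80/(-6 + (18 - 27) - 1/82) + 5175*(1/12356) = -80/(-6 - 9 - 1/82) + 5175/12356 = -80/(-1231/82) + 5175/12356 = -80*(-82/1231) + 5175/12356 = 6560/1231 + 5175/12356 = 87425785/15210236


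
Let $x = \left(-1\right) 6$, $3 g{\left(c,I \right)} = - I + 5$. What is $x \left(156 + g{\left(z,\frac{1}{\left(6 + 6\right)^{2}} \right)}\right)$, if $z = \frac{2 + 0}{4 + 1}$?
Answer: $- \frac{68111}{72} \approx -945.99$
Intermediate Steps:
$z = \frac{2}{5} \approx 0.4$
$g{\left(c,I \right)} = \frac{5}{3} - \frac{I}{3}$ ($g{\left(c,I \right)} = \frac{- I + 5}{3} = \frac{5 - I}{3} = \frac{5}{3} - \frac{I}{3}$)
$x = -6$
$x \left(156 + g{\left(z,\frac{1}{\left(6 + 6\right)^{2}} \right)}\right) = - 6 \left(156 + \left(\frac{5}{3} - \frac{1}{3 \left(6 + 6\right)^{2}}\right)\right) = - 6 \left(156 + \left(\frac{5}{3} - \frac{1}{3 \cdot 12^{2}}\right)\right) = - 6 \left(156 + \left(\frac{5}{3} - \frac{1}{3 \cdot 144}\right)\right) = - 6 \left(156 + \left(\frac{5}{3} - \frac{1}{432}\right)\right) = - 6 \left(156 + \frac{719}{432}\right) = \left(-6\right) \frac{68111}{432} = - \frac{68111}{72}$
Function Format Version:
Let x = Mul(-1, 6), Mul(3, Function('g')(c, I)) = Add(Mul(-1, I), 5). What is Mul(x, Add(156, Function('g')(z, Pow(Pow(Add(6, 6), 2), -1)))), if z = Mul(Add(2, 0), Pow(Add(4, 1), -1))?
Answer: Rational(-68111, 72) ≈ -945.99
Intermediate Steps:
z = Rational(2, 5) (z = Mul(2, Pow(5, -1)) = Mul(2, Rational(1, 5)) = Rational(2, 5) ≈ 0.40000)
Function('g')(c, I) = Add(Rational(5, 3), Mul(Rational(-1, 3), I)) (Function('g')(c, I) = Mul(Rational(1, 3), Add(Mul(-1, I), 5)) = Mul(Rational(1, 3), Add(5, Mul(-1, I))) = Add(Rational(5, 3), Mul(Rational(-1, 3), I)))
x = -6
Mul(x, Add(156, Function('g')(z, Pow(Pow(Add(6, 6), 2), -1)))) = Mul(-6, Add(156, Add(Rational(5, 3), Mul(Rational(-1, 3), Pow(Pow(Add(6, 6), 2), -1))))) = Mul(-6, Add(156, Add(Rational(5, 3), Mul(Rational(-1, 3), Pow(Pow(12, 2), -1))))) = Mul(-6, Add(156, Add(Rational(5, 3), Mul(Rational(-1, 3), Pow(144, -1))))) = Mul(-6, Add(156, Add(Rational(5, 3), Mul(Rational(-1, 3), Rational(1, 144))))) = Mul(-6, Add(156, Add(Rational(5, 3), Rational(-1, 432)))) = Mul(-6, Add(156, Rational(719, 432))) = Mul(-6, Rational(68111, 432)) = Rational(-68111, 72)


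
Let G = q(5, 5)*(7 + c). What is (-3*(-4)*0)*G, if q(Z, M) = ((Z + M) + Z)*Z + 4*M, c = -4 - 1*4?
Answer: 0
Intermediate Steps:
c = -8 (c = -4 - 4 = -8)
q(Z, M) = 4*M + Z*(M + 2*Z) (q(Z, M) = ((M + Z) + Z)*Z + 4*M = (M + 2*Z)*Z + 4*M = Z*(M + 2*Z) + 4*M = 4*M + Z*(M + 2*Z))
G = -95 (G = (2*5² + 4*5 + 5*5)*(7 - 8) = (2*25 + 20 + 25)*(-1) = (50 + 20 + 25)*(-1) = 95*(-1) = -95)
(-3*(-4)*0)*G = (-3*(-4)*0)*(-95) = (12*0)*(-95) = 0*(-95) = 0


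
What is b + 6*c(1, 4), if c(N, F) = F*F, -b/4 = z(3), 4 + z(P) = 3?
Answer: 100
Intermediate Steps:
z(P) = -1 (z(P) = -4 + 3 = -1)
b = 4 (b = -4*(-1) = 4)
c(N, F) = F²
b + 6*c(1, 4) = 4 + 6*4² = 4 + 6*16 = 4 + 96 = 100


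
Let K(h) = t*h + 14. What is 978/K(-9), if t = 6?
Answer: -489/20 ≈ -24.450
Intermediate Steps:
K(h) = 14 + 6*h (K(h) = 6*h + 14 = 14 + 6*h)
978/K(-9) = 978/(14 + 6*(-9)) = 978/(14 - 54) = 978/(-40) = 978*(-1/40) = -489/20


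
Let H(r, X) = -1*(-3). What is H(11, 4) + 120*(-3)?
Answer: -357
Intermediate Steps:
H(r, X) = 3
H(11, 4) + 120*(-3) = 3 + 120*(-3) = 3 - 360 = -357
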